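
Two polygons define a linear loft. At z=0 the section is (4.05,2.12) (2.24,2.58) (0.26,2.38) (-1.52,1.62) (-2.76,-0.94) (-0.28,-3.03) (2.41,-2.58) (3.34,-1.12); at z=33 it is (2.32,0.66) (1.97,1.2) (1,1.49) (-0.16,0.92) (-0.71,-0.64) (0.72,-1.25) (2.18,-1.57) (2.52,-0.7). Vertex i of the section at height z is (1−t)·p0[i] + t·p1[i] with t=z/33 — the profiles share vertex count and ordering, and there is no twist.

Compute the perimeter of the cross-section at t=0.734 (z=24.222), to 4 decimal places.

Perimeter at t=0.734: 12.3566

Cross-section at t=0.734: each vertex is (1-t)·p0[i] + t·p1[i].
  v1: (1-0.734)·(4.05,2.12) + 0.734·(2.32,0.66) = (2.7802,1.0484)
  v2: (1-0.734)·(2.24,2.58) + 0.734·(1.97,1.2) = (2.0418,1.5671)
  v3: (1-0.734)·(0.26,2.38) + 0.734·(1,1.49) = (0.8032,1.7267)
  v4: (1-0.734)·(-1.52,1.62) + 0.734·(-0.16,0.92) = (-0.5218,1.1062)
  v5: (1-0.734)·(-2.76,-0.94) + 0.734·(-0.71,-0.64) = (-1.2553,-0.7198)
  v6: (1-0.734)·(-0.28,-3.03) + 0.734·(0.72,-1.25) = (0.4540,-1.7235)
  v7: (1-0.734)·(2.41,-2.58) + 0.734·(2.18,-1.57) = (2.2412,-1.8387)
  v8: (1-0.734)·(3.34,-1.12) + 0.734·(2.52,-0.7) = (2.7381,-0.8117)
Perimeter = Σ |v_{i+1} − v_i|:
  edge 1→2: √(-0.7384² + 0.5187²) = 0.9024 (running 0.9024)
  edge 2→3: √(-1.2387² + 0.1597²) = 1.2489 (running 2.1513)
  edge 3→4: √(-1.3249² + -0.6205²) = 1.4630 (running 3.6143)
  edge 4→5: √(-0.7335² + -1.8260²) = 1.9678 (running 5.5821)
  edge 5→6: √(1.7093² + -1.0037²) = 1.9822 (running 7.5643)
  edge 6→7: √(1.7872² + -0.1152²) = 1.7909 (running 9.3552)
  edge 7→8: √(0.4969² + 1.0269²) = 1.1409 (running 10.4961)
  edge 8→1: √(0.0421² + 1.8601²) = 1.8606 (running 12.3566)
Perimeter = 12.3566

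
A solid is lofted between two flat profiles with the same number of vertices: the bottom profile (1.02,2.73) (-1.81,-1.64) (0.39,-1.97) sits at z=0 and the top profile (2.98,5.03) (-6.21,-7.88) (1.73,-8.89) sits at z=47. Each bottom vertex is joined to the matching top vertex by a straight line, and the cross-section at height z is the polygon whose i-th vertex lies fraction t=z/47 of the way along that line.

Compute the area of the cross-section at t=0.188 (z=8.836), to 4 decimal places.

Cross-section at t=0.188: each vertex is (1-t)·p0[i] + t·p1[i].
  v1: (1-0.188)·(1.02,2.73) + 0.188·(2.98,5.03) = (1.3885,3.1624)
  v2: (1-0.188)·(-1.81,-1.64) + 0.188·(-6.21,-7.88) = (-2.6372,-2.8131)
  v3: (1-0.188)·(0.39,-1.97) + 0.188·(1.73,-8.89) = (0.6419,-3.2710)
Shoelace sum Σ(x_i·y_{i+1} − x_{i+1}·y_i):
  i=1: 1.3885·-2.8131 − -2.6372·3.1624 = +4.4339 (running +4.4339)
  i=2: -2.6372·-3.2710 − 0.6419·-2.8131 = +10.4320 (running +14.8659)
  i=3: 0.6419·3.1624 − 1.3885·-3.2710 = +6.5717 (running +21.4376)
Area = |Σ|/2 = |21.4376|/2 = 10.7188

Area at t=0.188: 10.7188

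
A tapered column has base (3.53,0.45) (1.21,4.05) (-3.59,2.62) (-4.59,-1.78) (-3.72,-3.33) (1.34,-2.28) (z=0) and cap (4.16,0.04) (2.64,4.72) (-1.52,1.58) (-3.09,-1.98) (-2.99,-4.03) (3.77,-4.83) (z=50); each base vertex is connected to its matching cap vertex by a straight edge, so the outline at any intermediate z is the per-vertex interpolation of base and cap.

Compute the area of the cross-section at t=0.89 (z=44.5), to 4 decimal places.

Cross-section at t=0.89: each vertex is (1-t)·p0[i] + t·p1[i].
  v1: (1-0.89)·(3.53,0.45) + 0.89·(4.16,0.04) = (4.0907,0.0851)
  v2: (1-0.89)·(1.21,4.05) + 0.89·(2.64,4.72) = (2.4827,4.6463)
  v3: (1-0.89)·(-3.59,2.62) + 0.89·(-1.52,1.58) = (-1.7477,1.6944)
  v4: (1-0.89)·(-4.59,-1.78) + 0.89·(-3.09,-1.98) = (-3.2550,-1.9580)
  v5: (1-0.89)·(-3.72,-3.33) + 0.89·(-2.99,-4.03) = (-3.0703,-3.9530)
  v6: (1-0.89)·(1.34,-2.28) + 0.89·(3.77,-4.83) = (3.5027,-4.5495)
Shoelace sum Σ(x_i·y_{i+1} − x_{i+1}·y_i):
  i=1: 4.0907·4.6463 − 2.4827·0.0851 = +18.7953 (running +18.7953)
  i=2: 2.4827·1.6944 − -1.7477·4.6463 = +12.3270 (running +31.1224)
  i=3: -1.7477·-1.9580 − -3.2550·1.6944 = +8.9373 (running +40.0596)
  i=4: -3.2550·-3.9530 − -3.0703·-1.9580 = +6.8554 (running +46.9150)
  i=5: -3.0703·-4.5495 − 3.5027·-3.9530 = +27.8145 (running +74.7295)
  i=6: 3.5027·0.0851 − 4.0907·-4.5495 = +18.9087 (running +93.6382)
Area = |Σ|/2 = |93.6382|/2 = 46.8191

Area at t=0.89: 46.8191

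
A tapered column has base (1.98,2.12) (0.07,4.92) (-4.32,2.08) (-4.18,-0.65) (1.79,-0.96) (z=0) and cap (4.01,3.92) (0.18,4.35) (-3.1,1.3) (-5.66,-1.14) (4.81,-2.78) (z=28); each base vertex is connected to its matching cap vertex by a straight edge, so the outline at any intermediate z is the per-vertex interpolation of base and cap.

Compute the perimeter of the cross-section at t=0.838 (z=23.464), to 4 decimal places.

Perimeter at t=0.838: 27.4629

Cross-section at t=0.838: each vertex is (1-t)·p0[i] + t·p1[i].
  v1: (1-0.838)·(1.98,2.12) + 0.838·(4.01,3.92) = (3.6811,3.6284)
  v2: (1-0.838)·(0.07,4.92) + 0.838·(0.18,4.35) = (0.1622,4.4423)
  v3: (1-0.838)·(-4.32,2.08) + 0.838·(-3.1,1.3) = (-3.2976,1.4264)
  v4: (1-0.838)·(-4.18,-0.65) + 0.838·(-5.66,-1.14) = (-5.4202,-1.0606)
  v5: (1-0.838)·(1.79,-0.96) + 0.838·(4.81,-2.78) = (4.3208,-2.4852)
Perimeter = Σ |v_{i+1} − v_i|:
  edge 1→2: √(-3.5190² + 0.8139²) = 3.6119 (running 3.6119)
  edge 2→3: √(-3.4598² + -3.0160²) = 4.5898 (running 8.2017)
  edge 3→4: √(-2.1226² + -2.4870²) = 3.2696 (running 11.4713)
  edge 4→5: √(9.7410² + -1.4245²) = 9.8446 (running 21.3159)
  edge 5→1: √(-0.6396² + 6.1136²) = 6.1469 (running 27.4629)
Perimeter = 27.4629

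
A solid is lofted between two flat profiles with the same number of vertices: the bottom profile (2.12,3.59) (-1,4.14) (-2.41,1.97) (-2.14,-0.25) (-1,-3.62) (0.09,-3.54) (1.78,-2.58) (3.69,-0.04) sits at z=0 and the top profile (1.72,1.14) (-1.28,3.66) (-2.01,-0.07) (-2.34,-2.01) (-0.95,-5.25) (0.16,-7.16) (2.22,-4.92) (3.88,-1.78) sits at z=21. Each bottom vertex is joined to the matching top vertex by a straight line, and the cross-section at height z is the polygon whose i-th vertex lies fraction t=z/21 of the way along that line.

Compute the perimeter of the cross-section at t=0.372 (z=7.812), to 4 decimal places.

Cross-section at t=0.372: each vertex is (1-t)·p0[i] + t·p1[i].
  v1: (1-0.372)·(2.12,3.59) + 0.372·(1.72,1.14) = (1.9712,2.6786)
  v2: (1-0.372)·(-1,4.14) + 0.372·(-1.28,3.66) = (-1.1042,3.9614)
  v3: (1-0.372)·(-2.41,1.97) + 0.372·(-2.01,-0.07) = (-2.2612,1.2111)
  v4: (1-0.372)·(-2.14,-0.25) + 0.372·(-2.34,-2.01) = (-2.2144,-0.9047)
  v5: (1-0.372)·(-1,-3.62) + 0.372·(-0.95,-5.25) = (-0.9814,-4.2264)
  v6: (1-0.372)·(0.09,-3.54) + 0.372·(0.16,-7.16) = (0.1160,-4.8866)
  v7: (1-0.372)·(1.78,-2.58) + 0.372·(2.22,-4.92) = (1.9437,-3.4505)
  v8: (1-0.372)·(3.69,-0.04) + 0.372·(3.88,-1.78) = (3.7607,-0.6873)
Perimeter = Σ |v_{i+1} − v_i|:
  edge 1→2: √(-3.0754² + 1.2828²) = 3.3322 (running 3.3322)
  edge 2→3: √(-1.1570² + -2.7503²) = 2.9838 (running 6.3160)
  edge 3→4: √(0.0468² + -2.1158²) = 2.1164 (running 8.4323)
  edge 4→5: √(1.2330² + -3.3216²) = 3.5431 (running 11.9754)
  edge 5→6: √(1.0974² + -0.6603²) = 1.2808 (running 13.2562)
  edge 6→7: √(1.8276² + 1.4362²) = 2.3244 (running 15.5806)
  edge 7→8: √(1.8170² + 2.7632²) = 3.3071 (running 18.8877)
  edge 8→1: √(-1.7895² + 3.3659²) = 3.8120 (running 22.6997)
Perimeter = 22.6997

Perimeter at t=0.372: 22.6997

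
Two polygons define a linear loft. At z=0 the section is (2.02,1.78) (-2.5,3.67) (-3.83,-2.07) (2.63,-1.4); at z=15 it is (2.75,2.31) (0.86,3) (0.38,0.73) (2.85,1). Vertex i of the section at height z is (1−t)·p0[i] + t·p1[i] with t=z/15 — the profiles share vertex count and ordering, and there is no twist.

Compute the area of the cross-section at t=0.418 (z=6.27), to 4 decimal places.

Area at t=0.418: 13.8596

Cross-section at t=0.418: each vertex is (1-t)·p0[i] + t·p1[i].
  v1: (1-0.418)·(2.02,1.78) + 0.418·(2.75,2.31) = (2.3251,2.0015)
  v2: (1-0.418)·(-2.5,3.67) + 0.418·(0.86,3) = (-1.0955,3.3899)
  v3: (1-0.418)·(-3.83,-2.07) + 0.418·(0.38,0.73) = (-2.0702,-0.8996)
  v4: (1-0.418)·(2.63,-1.4) + 0.418·(2.85,1) = (2.7220,-0.3968)
Shoelace sum Σ(x_i·y_{i+1} − x_{i+1}·y_i):
  i=1: 2.3251·3.3899 − -1.0955·2.0015 = +10.0748 (running +10.0748)
  i=2: -1.0955·-0.8996 − -2.0702·3.3899 = +8.0035 (running +18.0783)
  i=3: -2.0702·-0.3968 − 2.7220·-0.8996 = +3.2701 (running +21.3484)
  i=4: 2.7220·2.0015 − 2.3251·-0.3968 = +6.3707 (running +27.7191)
Area = |Σ|/2 = |27.7191|/2 = 13.8596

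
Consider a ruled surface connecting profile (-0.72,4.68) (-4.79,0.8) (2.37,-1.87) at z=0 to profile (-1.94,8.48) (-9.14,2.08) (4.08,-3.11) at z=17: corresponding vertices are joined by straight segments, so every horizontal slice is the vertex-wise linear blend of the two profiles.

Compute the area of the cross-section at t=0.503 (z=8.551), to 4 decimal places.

Area at t=0.503: 37.3862

Cross-section at t=0.503: each vertex is (1-t)·p0[i] + t·p1[i].
  v1: (1-0.503)·(-0.72,4.68) + 0.503·(-1.94,8.48) = (-1.3337,6.5914)
  v2: (1-0.503)·(-4.79,0.8) + 0.503·(-9.14,2.08) = (-6.9781,1.4438)
  v3: (1-0.503)·(2.37,-1.87) + 0.503·(4.08,-3.11) = (3.2301,-2.4937)
Shoelace sum Σ(x_i·y_{i+1} − x_{i+1}·y_i):
  i=1: -1.3337·1.4438 − -6.9781·6.5914 = +44.0695 (running +44.0695)
  i=2: -6.9781·-2.4937 − 3.2301·1.4438 = +12.7375 (running +56.8070)
  i=3: 3.2301·6.5914 − -1.3337·-2.4937 = +17.9653 (running +74.7723)
Area = |Σ|/2 = |74.7723|/2 = 37.3862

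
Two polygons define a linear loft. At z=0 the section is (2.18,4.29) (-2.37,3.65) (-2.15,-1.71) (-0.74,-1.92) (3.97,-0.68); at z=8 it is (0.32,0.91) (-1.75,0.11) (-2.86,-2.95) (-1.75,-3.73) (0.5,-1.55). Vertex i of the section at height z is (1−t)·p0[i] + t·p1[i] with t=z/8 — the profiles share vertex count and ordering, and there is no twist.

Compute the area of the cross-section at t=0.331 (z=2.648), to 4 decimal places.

Area at t=0.331: 21.7909

Cross-section at t=0.331: each vertex is (1-t)·p0[i] + t·p1[i].
  v1: (1-0.331)·(2.18,4.29) + 0.331·(0.32,0.91) = (1.5643,3.1712)
  v2: (1-0.331)·(-2.37,3.65) + 0.331·(-1.75,0.11) = (-2.1648,2.4783)
  v3: (1-0.331)·(-2.15,-1.71) + 0.331·(-2.86,-2.95) = (-2.3850,-2.1204)
  v4: (1-0.331)·(-0.74,-1.92) + 0.331·(-1.75,-3.73) = (-1.0743,-2.5191)
  v5: (1-0.331)·(3.97,-0.68) + 0.331·(0.5,-1.55) = (2.8214,-0.9680)
Shoelace sum Σ(x_i·y_{i+1} − x_{i+1}·y_i):
  i=1: 1.5643·2.4783 − -2.1648·3.1712 = +10.7418 (running +10.7418)
  i=2: -2.1648·-2.1204 − -2.3850·2.4783 = +10.5010 (running +21.2428)
  i=3: -2.3850·-2.5191 − -1.0743·-2.1204 = +3.7301 (running +24.9729)
  i=4: -1.0743·-0.9680 − 2.8214·-2.5191 = +8.1474 (running +33.1203)
  i=5: 2.8214·3.1712 − 1.5643·-0.9680 = +10.4616 (running +43.5819)
Area = |Σ|/2 = |43.5819|/2 = 21.7909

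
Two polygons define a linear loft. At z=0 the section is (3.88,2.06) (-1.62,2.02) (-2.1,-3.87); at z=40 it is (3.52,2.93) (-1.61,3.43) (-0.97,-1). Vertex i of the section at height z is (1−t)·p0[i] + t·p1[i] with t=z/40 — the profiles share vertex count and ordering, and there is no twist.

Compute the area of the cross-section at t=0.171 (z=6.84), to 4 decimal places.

Cross-section at t=0.171: each vertex is (1-t)·p0[i] + t·p1[i].
  v1: (1-0.171)·(3.88,2.06) + 0.171·(3.52,2.93) = (3.8184,2.2088)
  v2: (1-0.171)·(-1.62,2.02) + 0.171·(-1.61,3.43) = (-1.6183,2.2611)
  v3: (1-0.171)·(-2.1,-3.87) + 0.171·(-0.97,-1) = (-1.9068,-3.3792)
Shoelace sum Σ(x_i·y_{i+1} − x_{i+1}·y_i):
  i=1: 3.8184·2.2611 − -1.6183·2.2088 = +12.2083 (running +12.2083)
  i=2: -1.6183·-3.3792 − -1.9068·2.2611 = +9.7800 (running +21.9883)
  i=3: -1.9068·2.2088 − 3.8184·-3.3792 = +8.6918 (running +30.6801)
Area = |Σ|/2 = |30.6801|/2 = 15.3401

Area at t=0.171: 15.3401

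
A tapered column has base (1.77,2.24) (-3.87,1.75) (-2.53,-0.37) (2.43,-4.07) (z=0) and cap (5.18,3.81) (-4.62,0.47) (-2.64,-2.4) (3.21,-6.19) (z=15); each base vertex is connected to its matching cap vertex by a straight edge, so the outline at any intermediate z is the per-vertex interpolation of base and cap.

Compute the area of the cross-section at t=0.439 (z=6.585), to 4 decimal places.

Cross-section at t=0.439: each vertex is (1-t)·p0[i] + t·p1[i].
  v1: (1-0.439)·(1.77,2.24) + 0.439·(5.18,3.81) = (3.2670,2.9292)
  v2: (1-0.439)·(-3.87,1.75) + 0.439·(-4.62,0.47) = (-4.1992,1.1881)
  v3: (1-0.439)·(-2.53,-0.37) + 0.439·(-2.64,-2.4) = (-2.5783,-1.2612)
  v4: (1-0.439)·(2.43,-4.07) + 0.439·(3.21,-6.19) = (2.7724,-5.0007)
Shoelace sum Σ(x_i·y_{i+1} − x_{i+1}·y_i):
  i=1: 3.2670·1.1881 − -4.1992·2.9292 = +16.1820 (running +16.1820)
  i=2: -4.1992·-1.2612 − -2.5783·1.1881 = +8.3592 (running +24.5412)
  i=3: -2.5783·-5.0007 − 2.7724·-1.2612 = +16.3897 (running +40.9309)
  i=4: 2.7724·2.9292 − 3.2670·-5.0007 = +24.4582 (running +65.3891)
Area = |Σ|/2 = |65.3891|/2 = 32.6946

Area at t=0.439: 32.6946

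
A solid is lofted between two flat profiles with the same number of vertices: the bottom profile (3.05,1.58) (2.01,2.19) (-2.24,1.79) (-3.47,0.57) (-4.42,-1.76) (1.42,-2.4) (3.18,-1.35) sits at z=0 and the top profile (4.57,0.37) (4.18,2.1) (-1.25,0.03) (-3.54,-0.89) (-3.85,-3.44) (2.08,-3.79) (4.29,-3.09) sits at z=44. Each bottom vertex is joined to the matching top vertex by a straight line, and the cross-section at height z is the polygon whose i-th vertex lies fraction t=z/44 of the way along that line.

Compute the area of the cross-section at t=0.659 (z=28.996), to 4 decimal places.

Area at t=0.659: 31.5352

Cross-section at t=0.659: each vertex is (1-t)·p0[i] + t·p1[i].
  v1: (1-0.659)·(3.05,1.58) + 0.659·(4.57,0.37) = (4.0517,0.7826)
  v2: (1-0.659)·(2.01,2.19) + 0.659·(4.18,2.1) = (3.4400,2.1307)
  v3: (1-0.659)·(-2.24,1.79) + 0.659·(-1.25,0.03) = (-1.5876,0.6302)
  v4: (1-0.659)·(-3.47,0.57) + 0.659·(-3.54,-0.89) = (-3.5161,-0.3921)
  v5: (1-0.659)·(-4.42,-1.76) + 0.659·(-3.85,-3.44) = (-4.0444,-2.8671)
  v6: (1-0.659)·(1.42,-2.4) + 0.659·(2.08,-3.79) = (1.8549,-3.3160)
  v7: (1-0.659)·(3.18,-1.35) + 0.659·(4.29,-3.09) = (3.9115,-2.4967)
Shoelace sum Σ(x_i·y_{i+1} − x_{i+1}·y_i):
  i=1: 4.0517·2.1307 − 3.4400·0.7826 = +5.9407 (running +5.9407)
  i=2: 3.4400·0.6302 − -1.5876·2.1307 = +5.5504 (running +11.4911)
  i=3: -1.5876·-0.3921 − -3.5161·0.6302 = +2.8383 (running +14.3294)
  i=4: -3.5161·-2.8671 − -4.0444·-0.3921 = +8.4952 (running +22.8246)
  i=5: -4.0444·-3.3160 − 1.8549·-2.8671 = +18.7295 (running +41.5541)
  i=6: 1.8549·-2.4967 − 3.9115·-3.3160 = +8.3394 (running +49.8935)
  i=7: 3.9115·0.7826 − 4.0517·-2.4967 = +13.1768 (running +63.0703)
Area = |Σ|/2 = |63.0703|/2 = 31.5352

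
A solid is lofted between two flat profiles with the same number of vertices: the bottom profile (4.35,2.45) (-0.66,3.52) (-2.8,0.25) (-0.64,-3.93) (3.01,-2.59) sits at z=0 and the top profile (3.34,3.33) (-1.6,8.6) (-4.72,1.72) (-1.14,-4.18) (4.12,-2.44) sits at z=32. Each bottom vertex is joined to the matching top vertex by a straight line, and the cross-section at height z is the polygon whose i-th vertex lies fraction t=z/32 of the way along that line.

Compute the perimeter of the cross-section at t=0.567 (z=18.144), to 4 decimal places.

Cross-section at t=0.567: each vertex is (1-t)·p0[i] + t·p1[i].
  v1: (1-0.567)·(4.35,2.45) + 0.567·(3.34,3.33) = (3.7773,2.9490)
  v2: (1-0.567)·(-0.66,3.52) + 0.567·(-1.6,8.6) = (-1.1930,6.4004)
  v3: (1-0.567)·(-2.8,0.25) + 0.567·(-4.72,1.72) = (-3.8886,1.0835)
  v4: (1-0.567)·(-0.64,-3.93) + 0.567·(-1.14,-4.18) = (-0.9235,-4.0717)
  v5: (1-0.567)·(3.01,-2.59) + 0.567·(4.12,-2.44) = (3.6394,-2.5050)
Perimeter = Σ |v_{i+1} − v_i|:
  edge 1→2: √(-4.9703² + 3.4514²) = 6.0511 (running 6.0511)
  edge 2→3: √(-2.6957² + -5.3169²) = 5.9612 (running 12.0123)
  edge 3→4: √(2.9651² + -5.1552²) = 5.9471 (running 17.9595)
  edge 4→5: √(4.5629² + 1.5668²) = 4.8244 (running 22.7838)
  edge 5→1: √(0.1380² + 5.4539²) = 5.4557 (running 28.2395)
Perimeter = 28.2395

Perimeter at t=0.567: 28.2395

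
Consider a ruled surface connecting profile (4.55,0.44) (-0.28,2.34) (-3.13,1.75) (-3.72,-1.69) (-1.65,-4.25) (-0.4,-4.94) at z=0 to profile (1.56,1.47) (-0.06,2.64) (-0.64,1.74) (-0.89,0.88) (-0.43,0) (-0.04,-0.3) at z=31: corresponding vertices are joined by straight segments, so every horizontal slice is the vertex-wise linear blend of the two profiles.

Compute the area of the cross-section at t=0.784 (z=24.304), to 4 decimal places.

Area at t=0.784: 8.0087

Cross-section at t=0.784: each vertex is (1-t)·p0[i] + t·p1[i].
  v1: (1-0.784)·(4.55,0.44) + 0.784·(1.56,1.47) = (2.2058,1.2475)
  v2: (1-0.784)·(-0.28,2.34) + 0.784·(-0.06,2.64) = (-0.1075,2.5752)
  v3: (1-0.784)·(-3.13,1.75) + 0.784·(-0.64,1.74) = (-1.1778,1.7422)
  v4: (1-0.784)·(-3.72,-1.69) + 0.784·(-0.89,0.88) = (-1.5013,0.3249)
  v5: (1-0.784)·(-1.65,-4.25) + 0.784·(-0.43,0) = (-0.6935,-0.9180)
  v6: (1-0.784)·(-0.4,-4.94) + 0.784·(-0.04,-0.3) = (-0.1178,-1.3022)
Shoelace sum Σ(x_i·y_{i+1} − x_{i+1}·y_i):
  i=1: 2.2058·2.5752 − -0.1075·1.2475 = +5.8146 (running +5.8146)
  i=2: -0.1075·1.7422 − -1.1778·2.5752 = +2.8459 (running +8.6605)
  i=3: -1.1778·0.3249 − -1.5013·1.7422 = +2.2328 (running +10.8933)
  i=4: -1.5013·-0.9180 − -0.6935·0.3249 = +1.6035 (running +12.4968)
  i=5: -0.6935·-1.3022 − -0.1178·-0.9180 = +0.7950 (running +13.2918)
  i=6: -0.1178·1.2475 − 2.2058·-1.3022 = +2.7256 (running +16.0174)
Area = |Σ|/2 = |16.0174|/2 = 8.0087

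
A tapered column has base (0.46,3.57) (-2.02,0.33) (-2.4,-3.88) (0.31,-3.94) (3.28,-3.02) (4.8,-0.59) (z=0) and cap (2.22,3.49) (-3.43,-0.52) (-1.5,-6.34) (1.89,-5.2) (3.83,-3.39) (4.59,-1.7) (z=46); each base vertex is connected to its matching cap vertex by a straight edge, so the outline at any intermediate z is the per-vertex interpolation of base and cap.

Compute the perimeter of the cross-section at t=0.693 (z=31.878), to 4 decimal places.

Cross-section at t=0.693: each vertex is (1-t)·p0[i] + t·p1[i].
  v1: (1-0.693)·(0.46,3.57) + 0.693·(2.22,3.49) = (1.6797,3.5146)
  v2: (1-0.693)·(-2.02,0.33) + 0.693·(-3.43,-0.52) = (-2.9971,-0.2591)
  v3: (1-0.693)·(-2.4,-3.88) + 0.693·(-1.5,-6.34) = (-1.7763,-5.5848)
  v4: (1-0.693)·(0.31,-3.94) + 0.693·(1.89,-5.2) = (1.4049,-4.8132)
  v5: (1-0.693)·(3.28,-3.02) + 0.693·(3.83,-3.39) = (3.6612,-3.2764)
  v6: (1-0.693)·(4.8,-0.59) + 0.693·(4.59,-1.7) = (4.6545,-1.3592)
Perimeter = Σ |v_{i+1} − v_i|:
  edge 1→2: √(-4.6768² + -3.7736²) = 6.0094 (running 6.0094)
  edge 2→3: √(1.2208² + -5.3257²) = 5.4639 (running 11.4732)
  edge 3→4: √(3.1812² + 0.7716²) = 3.2735 (running 14.7467)
  edge 4→5: √(2.2562² + 1.5368²) = 2.7299 (running 17.4766)
  edge 5→6: √(0.9933² + 1.9172²) = 2.1592 (running 19.6358)
  edge 6→1: √(-2.9748² + 4.8738²) = 5.7099 (running 25.3457)
Perimeter = 25.3457

Perimeter at t=0.693: 25.3457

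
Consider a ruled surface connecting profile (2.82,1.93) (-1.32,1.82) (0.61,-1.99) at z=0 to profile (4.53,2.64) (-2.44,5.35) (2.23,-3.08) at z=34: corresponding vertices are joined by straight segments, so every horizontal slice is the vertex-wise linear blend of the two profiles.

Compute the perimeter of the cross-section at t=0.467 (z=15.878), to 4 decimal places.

Cross-section at t=0.467: each vertex is (1-t)·p0[i] + t·p1[i].
  v1: (1-0.467)·(2.82,1.93) + 0.467·(4.53,2.64) = (3.6186,2.2616)
  v2: (1-0.467)·(-1.32,1.82) + 0.467·(-2.44,5.35) = (-1.8430,3.4685)
  v3: (1-0.467)·(0.61,-1.99) + 0.467·(2.23,-3.08) = (1.3665,-2.4990)
Perimeter = Σ |v_{i+1} − v_i|:
  edge 1→2: √(-5.4616² + 1.2069²) = 5.5934 (running 5.5934)
  edge 2→3: √(3.2096² + -5.9675²) = 6.7759 (running 12.3693)
  edge 3→1: √(2.2520² + 4.7606²) = 5.2664 (running 17.6357)
Perimeter = 17.6357

Perimeter at t=0.467: 17.6357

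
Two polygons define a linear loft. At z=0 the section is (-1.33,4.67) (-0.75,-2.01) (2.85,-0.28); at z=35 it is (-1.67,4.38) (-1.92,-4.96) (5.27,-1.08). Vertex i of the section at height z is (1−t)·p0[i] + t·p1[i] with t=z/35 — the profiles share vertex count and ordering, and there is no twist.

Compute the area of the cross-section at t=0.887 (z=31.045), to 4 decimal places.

Area at t=0.887: 30.3791

Cross-section at t=0.887: each vertex is (1-t)·p0[i] + t·p1[i].
  v1: (1-0.887)·(-1.33,4.67) + 0.887·(-1.67,4.38) = (-1.6316,4.4128)
  v2: (1-0.887)·(-0.75,-2.01) + 0.887·(-1.92,-4.96) = (-1.7878,-4.6266)
  v3: (1-0.887)·(2.85,-0.28) + 0.887·(5.27,-1.08) = (4.9965,-0.9896)
Shoelace sum Σ(x_i·y_{i+1} − x_{i+1}·y_i):
  i=1: -1.6316·-4.6266 − -1.7878·4.4128 = +15.4379 (running +15.4379)
  i=2: -1.7878·-0.9896 − 4.9965·-4.6266 = +24.8864 (running +40.3243)
  i=3: 4.9965·4.4128 − -1.6316·-0.9896 = +20.4340 (running +60.7583)
Area = |Σ|/2 = |60.7583|/2 = 30.3791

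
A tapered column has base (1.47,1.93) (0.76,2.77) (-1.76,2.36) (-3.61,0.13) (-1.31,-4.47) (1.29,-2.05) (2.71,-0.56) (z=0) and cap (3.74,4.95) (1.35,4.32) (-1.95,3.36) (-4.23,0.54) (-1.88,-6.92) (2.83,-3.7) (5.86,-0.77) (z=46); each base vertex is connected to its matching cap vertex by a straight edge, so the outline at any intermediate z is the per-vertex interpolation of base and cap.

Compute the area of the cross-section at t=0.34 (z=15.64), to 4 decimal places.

Area at t=0.34: 39.2589

Cross-section at t=0.34: each vertex is (1-t)·p0[i] + t·p1[i].
  v1: (1-0.34)·(1.47,1.93) + 0.34·(3.74,4.95) = (2.2418,2.9568)
  v2: (1-0.34)·(0.76,2.77) + 0.34·(1.35,4.32) = (0.9606,3.2970)
  v3: (1-0.34)·(-1.76,2.36) + 0.34·(-1.95,3.36) = (-1.8246,2.7000)
  v4: (1-0.34)·(-3.61,0.13) + 0.34·(-4.23,0.54) = (-3.8208,0.2694)
  v5: (1-0.34)·(-1.31,-4.47) + 0.34·(-1.88,-6.92) = (-1.5038,-5.3030)
  v6: (1-0.34)·(1.29,-2.05) + 0.34·(2.83,-3.7) = (1.8136,-2.6110)
  v7: (1-0.34)·(2.71,-0.56) + 0.34·(5.86,-0.77) = (3.7810,-0.6314)
Shoelace sum Σ(x_i·y_{i+1} − x_{i+1}·y_i):
  i=1: 2.2418·3.2970 − 0.9606·2.9568 = +4.5509 (running +4.5509)
  i=2: 0.9606·2.7000 − -1.8246·3.2970 = +8.6093 (running +13.1602)
  i=3: -1.8246·0.2694 − -3.8208·2.7000 = +9.8246 (running +22.9849)
  i=4: -3.8208·-5.3030 − -1.5038·0.2694 = +20.6668 (running +43.6517)
  i=5: -1.5038·-2.6110 − 1.8136·-5.3030 = +13.5439 (running +57.1956)
  i=6: 1.8136·-0.6314 − 3.7810·-2.6110 = +8.7271 (running +65.9227)
  i=7: 3.7810·2.9568 − 2.2418·-0.6314 = +12.5951 (running +78.5178)
Area = |Σ|/2 = |78.5178|/2 = 39.2589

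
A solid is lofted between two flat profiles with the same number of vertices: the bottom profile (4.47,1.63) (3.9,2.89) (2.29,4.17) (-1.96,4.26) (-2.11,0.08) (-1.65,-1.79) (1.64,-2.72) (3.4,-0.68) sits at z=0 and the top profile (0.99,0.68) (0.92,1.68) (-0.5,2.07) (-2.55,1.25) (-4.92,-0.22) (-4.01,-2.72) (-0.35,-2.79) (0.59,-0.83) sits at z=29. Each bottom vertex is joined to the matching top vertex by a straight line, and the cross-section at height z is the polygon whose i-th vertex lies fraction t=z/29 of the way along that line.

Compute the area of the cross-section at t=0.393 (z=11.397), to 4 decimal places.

Cross-section at t=0.393: each vertex is (1-t)·p0[i] + t·p1[i].
  v1: (1-0.393)·(4.47,1.63) + 0.393·(0.99,0.68) = (3.1024,1.2567)
  v2: (1-0.393)·(3.9,2.89) + 0.393·(0.92,1.68) = (2.7289,2.4145)
  v3: (1-0.393)·(2.29,4.17) + 0.393·(-0.5,2.07) = (1.1935,3.3447)
  v4: (1-0.393)·(-1.96,4.26) + 0.393·(-2.55,1.25) = (-2.1919,3.0771)
  v5: (1-0.393)·(-2.11,0.08) + 0.393·(-4.92,-0.22) = (-3.2143,-0.0379)
  v6: (1-0.393)·(-1.65,-1.79) + 0.393·(-4.01,-2.72) = (-2.5775,-2.1555)
  v7: (1-0.393)·(1.64,-2.72) + 0.393·(-0.35,-2.79) = (0.8579,-2.7475)
  v8: (1-0.393)·(3.4,-0.68) + 0.393·(0.59,-0.83) = (2.2957,-0.7389)
Shoelace sum Σ(x_i·y_{i+1} − x_{i+1}·y_i):
  i=1: 3.1024·2.4145 − 2.7289·1.2567 = +4.0613 (running +4.0613)
  i=2: 2.7289·3.3447 − 1.1935·2.4145 = +6.2455 (running +10.3068)
  i=3: 1.1935·3.0771 − -2.1919·3.3447 = +11.0037 (running +21.3105)
  i=4: -2.1919·-0.0379 − -3.2143·3.0771 = +9.9738 (running +31.2843)
  i=5: -3.2143·-2.1555 − -2.5775·-0.0379 = +6.8308 (running +38.1151)
  i=6: -2.5775·-2.7475 − 0.8579·-2.1555 = +8.9309 (running +47.0460)
  i=7: 0.8579·-0.7389 − 2.2957·-2.7475 = +5.6734 (running +52.7194)
  i=8: 2.2957·1.2567 − 3.1024·-0.7389 = +5.1773 (running +57.8968)
Area = |Σ|/2 = |57.8968|/2 = 28.9484

Area at t=0.393: 28.9484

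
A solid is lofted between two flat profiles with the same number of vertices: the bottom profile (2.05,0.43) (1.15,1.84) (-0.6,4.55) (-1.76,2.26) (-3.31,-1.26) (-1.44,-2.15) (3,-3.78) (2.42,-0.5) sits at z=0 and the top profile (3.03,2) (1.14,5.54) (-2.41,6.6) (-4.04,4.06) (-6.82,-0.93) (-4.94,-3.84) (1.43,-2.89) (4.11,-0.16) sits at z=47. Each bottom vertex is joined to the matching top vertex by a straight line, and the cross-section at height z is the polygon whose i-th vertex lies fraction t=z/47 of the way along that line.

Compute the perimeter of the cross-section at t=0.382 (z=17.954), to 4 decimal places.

Perimeter at t=0.382: 25.4615

Cross-section at t=0.382: each vertex is (1-t)·p0[i] + t·p1[i].
  v1: (1-0.382)·(2.05,0.43) + 0.382·(3.03,2) = (2.4244,1.0297)
  v2: (1-0.382)·(1.15,1.84) + 0.382·(1.14,5.54) = (1.1462,3.2534)
  v3: (1-0.382)·(-0.6,4.55) + 0.382·(-2.41,6.6) = (-1.2914,5.3331)
  v4: (1-0.382)·(-1.76,2.26) + 0.382·(-4.04,4.06) = (-2.6310,2.9476)
  v5: (1-0.382)·(-3.31,-1.26) + 0.382·(-6.82,-0.93) = (-4.6508,-1.1339)
  v6: (1-0.382)·(-1.44,-2.15) + 0.382·(-4.94,-3.84) = (-2.7770,-2.7956)
  v7: (1-0.382)·(3,-3.78) + 0.382·(1.43,-2.89) = (2.4003,-3.4400)
  v8: (1-0.382)·(2.42,-0.5) + 0.382·(4.11,-0.16) = (3.0656,-0.3701)
Perimeter = Σ |v_{i+1} − v_i|:
  edge 1→2: √(-1.2782² + 2.2237²) = 2.5648 (running 2.5648)
  edge 2→3: √(-2.4376² + 2.0797²) = 3.2042 (running 5.7691)
  edge 3→4: √(-1.3395² + -2.3855²) = 2.7359 (running 8.5049)
  edge 4→5: √(-2.0199² + -4.0815²) = 4.5540 (running 13.0589)
  edge 5→6: √(1.8738² + -1.6616²) = 2.5044 (running 15.5634)
  edge 6→7: √(5.1773² + -0.6444²) = 5.2172 (running 20.7806)
  edge 7→8: √(0.6653² + 3.0699²) = 3.1412 (running 23.9217)
  edge 8→1: √(-0.6412² + 1.3999²) = 1.5397 (running 25.4615)
Perimeter = 25.4615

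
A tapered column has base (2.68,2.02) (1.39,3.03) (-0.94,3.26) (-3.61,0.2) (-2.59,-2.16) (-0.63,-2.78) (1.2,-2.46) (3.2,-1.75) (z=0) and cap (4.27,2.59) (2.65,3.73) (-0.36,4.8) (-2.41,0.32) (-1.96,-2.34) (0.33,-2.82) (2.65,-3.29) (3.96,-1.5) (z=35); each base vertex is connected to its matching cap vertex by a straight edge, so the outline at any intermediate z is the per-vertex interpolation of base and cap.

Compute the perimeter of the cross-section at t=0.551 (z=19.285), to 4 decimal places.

Perimeter at t=0.551: 22.0732

Cross-section at t=0.551: each vertex is (1-t)·p0[i] + t·p1[i].
  v1: (1-0.551)·(2.68,2.02) + 0.551·(4.27,2.59) = (3.5561,2.3341)
  v2: (1-0.551)·(1.39,3.03) + 0.551·(2.65,3.73) = (2.0843,3.4157)
  v3: (1-0.551)·(-0.94,3.26) + 0.551·(-0.36,4.8) = (-0.6204,4.1085)
  v4: (1-0.551)·(-3.61,0.2) + 0.551·(-2.41,0.32) = (-2.9488,0.2661)
  v5: (1-0.551)·(-2.59,-2.16) + 0.551·(-1.96,-2.34) = (-2.2429,-2.2592)
  v6: (1-0.551)·(-0.63,-2.78) + 0.551·(0.33,-2.82) = (-0.1010,-2.8020)
  v7: (1-0.551)·(1.2,-2.46) + 0.551·(2.65,-3.29) = (1.9990,-2.9173)
  v8: (1-0.551)·(3.2,-1.75) + 0.551·(3.96,-1.5) = (3.6188,-1.6122)
Perimeter = Σ |v_{i+1} − v_i|:
  edge 1→2: √(-1.4718² + 1.0816²) = 1.8265 (running 1.8265)
  edge 2→3: √(-2.7047² + 0.6928²) = 2.7920 (running 4.6185)
  edge 3→4: √(-2.3284² + -3.8424²) = 4.4928 (running 9.1114)
  edge 4→5: √(0.7059² + -2.5253²) = 2.6221 (running 11.7335)
  edge 5→6: √(2.1418² + -0.5429²) = 2.2096 (running 13.9430)
  edge 6→7: √(2.1000² + -0.1153²) = 2.1032 (running 16.0462)
  edge 7→8: √(1.6198² + 1.3051²) = 2.0801 (running 18.1263)
  edge 8→1: √(-0.0627² + 3.9463²) = 3.9468 (running 22.0732)
Perimeter = 22.0732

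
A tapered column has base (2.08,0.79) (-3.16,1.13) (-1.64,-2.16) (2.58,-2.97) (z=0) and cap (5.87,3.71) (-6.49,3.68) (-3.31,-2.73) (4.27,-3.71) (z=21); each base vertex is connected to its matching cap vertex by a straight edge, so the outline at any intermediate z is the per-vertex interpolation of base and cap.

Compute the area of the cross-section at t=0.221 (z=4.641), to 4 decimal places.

Cross-section at t=0.221: each vertex is (1-t)·p0[i] + t·p1[i].
  v1: (1-0.221)·(2.08,0.79) + 0.221·(5.87,3.71) = (2.9176,1.4353)
  v2: (1-0.221)·(-3.16,1.13) + 0.221·(-6.49,3.68) = (-3.8959,1.6936)
  v3: (1-0.221)·(-1.64,-2.16) + 0.221·(-3.31,-2.73) = (-2.0091,-2.2860)
  v4: (1-0.221)·(2.58,-2.97) + 0.221·(4.27,-3.71) = (2.9535,-3.1335)
Shoelace sum Σ(x_i·y_{i+1} − x_{i+1}·y_i):
  i=1: 2.9176·1.6936 − -3.8959·1.4353 = +10.5330 (running +10.5330)
  i=2: -3.8959·-2.2860 − -2.0091·1.6936 = +12.3084 (running +22.8414)
  i=3: -2.0091·-3.1335 − 2.9535·-2.2860 = +13.0471 (running +35.8885)
  i=4: 2.9535·1.4353 − 2.9176·-3.1335 = +13.3816 (running +49.2701)
Area = |Σ|/2 = |49.2701|/2 = 24.6351

Area at t=0.221: 24.6351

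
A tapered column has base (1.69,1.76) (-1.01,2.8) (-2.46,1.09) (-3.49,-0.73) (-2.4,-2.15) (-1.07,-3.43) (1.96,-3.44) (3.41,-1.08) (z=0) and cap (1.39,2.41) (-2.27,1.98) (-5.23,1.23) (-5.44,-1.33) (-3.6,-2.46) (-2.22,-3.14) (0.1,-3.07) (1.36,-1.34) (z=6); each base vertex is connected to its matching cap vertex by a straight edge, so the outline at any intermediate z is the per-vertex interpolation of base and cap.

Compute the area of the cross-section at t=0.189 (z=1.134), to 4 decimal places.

Cross-section at t=0.189: each vertex is (1-t)·p0[i] + t·p1[i].
  v1: (1-0.189)·(1.69,1.76) + 0.189·(1.39,2.41) = (1.6333,1.8828)
  v2: (1-0.189)·(-1.01,2.8) + 0.189·(-2.27,1.98) = (-1.2481,2.6450)
  v3: (1-0.189)·(-2.46,1.09) + 0.189·(-5.23,1.23) = (-2.9835,1.1165)
  v4: (1-0.189)·(-3.49,-0.73) + 0.189·(-5.44,-1.33) = (-3.8586,-0.8434)
  v5: (1-0.189)·(-2.4,-2.15) + 0.189·(-3.6,-2.46) = (-2.6268,-2.2086)
  v6: (1-0.189)·(-1.07,-3.43) + 0.189·(-2.22,-3.14) = (-1.2873,-3.3752)
  v7: (1-0.189)·(1.96,-3.44) + 0.189·(0.1,-3.07) = (1.6085,-3.3701)
  v8: (1-0.189)·(3.41,-1.08) + 0.189·(1.36,-1.34) = (3.0225,-1.1291)
Shoelace sum Σ(x_i·y_{i+1} − x_{i+1}·y_i):
  i=1: 1.6333·2.6450 − -1.2481·1.8828 = +6.6702 (running +6.6702)
  i=2: -1.2481·1.1165 − -2.9835·2.6450 = +6.4980 (running +13.1682)
  i=3: -2.9835·-0.8434 − -3.8586·1.1165 = +6.8242 (running +19.9924)
  i=4: -3.8586·-2.2086 − -2.6268·-0.8434 = +6.3065 (running +26.2989)
  i=5: -2.6268·-3.3752 − -1.2873·-2.2086 = +6.0227 (running +32.3216)
  i=6: -1.2873·-3.3701 − 1.6085·-3.3752 = +9.7673 (running +42.0889)
  i=7: 1.6085·-1.1291 − 3.0225·-3.3701 = +8.3700 (running +50.4590)
  i=8: 3.0225·1.8828 − 1.6333·-1.1291 = +7.5352 (running +57.9942)
Area = |Σ|/2 = |57.9942|/2 = 28.9971

Area at t=0.189: 28.9971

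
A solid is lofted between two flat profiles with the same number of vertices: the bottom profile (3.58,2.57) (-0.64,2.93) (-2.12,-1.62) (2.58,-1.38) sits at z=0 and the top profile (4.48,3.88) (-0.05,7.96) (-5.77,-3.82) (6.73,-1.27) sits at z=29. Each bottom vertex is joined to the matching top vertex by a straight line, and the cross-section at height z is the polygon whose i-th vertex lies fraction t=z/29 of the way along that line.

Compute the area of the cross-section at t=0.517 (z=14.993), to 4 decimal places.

Cross-section at t=0.517: each vertex is (1-t)·p0[i] + t·p1[i].
  v1: (1-0.517)·(3.58,2.57) + 0.517·(4.48,3.88) = (4.0453,3.2473)
  v2: (1-0.517)·(-0.64,2.93) + 0.517·(-0.05,7.96) = (-0.3350,5.5305)
  v3: (1-0.517)·(-2.12,-1.62) + 0.517·(-5.77,-3.82) = (-4.0070,-2.7574)
  v4: (1-0.517)·(2.58,-1.38) + 0.517·(6.73,-1.27) = (4.7256,-1.3231)
Shoelace sum Σ(x_i·y_{i+1} − x_{i+1}·y_i):
  i=1: 4.0453·5.5305 − -0.3350·3.2473 = +23.4603 (running +23.4603)
  i=2: -0.3350·-2.7574 − -4.0070·5.5305 = +23.0847 (running +46.5450)
  i=3: -4.0070·-1.3231 − 4.7256·-2.7574 = +18.3321 (running +64.8771)
  i=4: 4.7256·3.2473 − 4.0453·-1.3231 = +20.6976 (running +85.5747)
Area = |Σ|/2 = |85.5747|/2 = 42.7873

Area at t=0.517: 42.7873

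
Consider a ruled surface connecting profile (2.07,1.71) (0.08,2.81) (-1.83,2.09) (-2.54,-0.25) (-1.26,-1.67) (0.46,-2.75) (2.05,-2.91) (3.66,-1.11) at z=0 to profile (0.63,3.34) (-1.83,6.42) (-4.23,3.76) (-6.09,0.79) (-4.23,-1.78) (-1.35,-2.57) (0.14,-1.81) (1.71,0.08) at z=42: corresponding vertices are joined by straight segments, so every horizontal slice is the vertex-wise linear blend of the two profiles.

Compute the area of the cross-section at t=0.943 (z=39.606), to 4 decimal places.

Area at t=0.943: 40.8501

Cross-section at t=0.943: each vertex is (1-t)·p0[i] + t·p1[i].
  v1: (1-0.943)·(2.07,1.71) + 0.943·(0.63,3.34) = (0.7121,3.2471)
  v2: (1-0.943)·(0.08,2.81) + 0.943·(-1.83,6.42) = (-1.7211,6.2142)
  v3: (1-0.943)·(-1.83,2.09) + 0.943·(-4.23,3.76) = (-4.0932,3.6648)
  v4: (1-0.943)·(-2.54,-0.25) + 0.943·(-6.09,0.79) = (-5.8876,0.7307)
  v5: (1-0.943)·(-1.26,-1.67) + 0.943·(-4.23,-1.78) = (-4.0607,-1.7737)
  v6: (1-0.943)·(0.46,-2.75) + 0.943·(-1.35,-2.57) = (-1.2468,-2.5803)
  v7: (1-0.943)·(2.05,-2.91) + 0.943·(0.14,-1.81) = (0.2489,-1.8727)
  v8: (1-0.943)·(3.66,-1.11) + 0.943·(1.71,0.08) = (1.8212,0.0122)
Shoelace sum Σ(x_i·y_{i+1} − x_{i+1}·y_i):
  i=1: 0.7121·6.2142 − -1.7211·3.2471 = +10.0137 (running +10.0137)
  i=2: -1.7211·3.6648 − -4.0932·6.2142 = +19.1285 (running +29.1422)
  i=3: -4.0932·0.7307 − -5.8876·3.6648 = +18.5861 (running +47.7283)
  i=4: -5.8876·-1.7737 − -4.0607·0.7307 = +13.4103 (running +61.1386)
  i=5: -4.0607·-2.5803 − -1.2468·-1.7737 = +8.2661 (running +69.4048)
  i=6: -1.2468·-1.8727 − 0.2489·-2.5803 = +2.9771 (running +72.3819)
  i=7: 0.2489·0.0122 − 1.8212·-1.8727 = +3.4135 (running +75.7954)
  i=8: 1.8212·3.2471 − 0.7121·0.0122 = +5.9048 (running +81.7001)
Area = |Σ|/2 = |81.7001|/2 = 40.8501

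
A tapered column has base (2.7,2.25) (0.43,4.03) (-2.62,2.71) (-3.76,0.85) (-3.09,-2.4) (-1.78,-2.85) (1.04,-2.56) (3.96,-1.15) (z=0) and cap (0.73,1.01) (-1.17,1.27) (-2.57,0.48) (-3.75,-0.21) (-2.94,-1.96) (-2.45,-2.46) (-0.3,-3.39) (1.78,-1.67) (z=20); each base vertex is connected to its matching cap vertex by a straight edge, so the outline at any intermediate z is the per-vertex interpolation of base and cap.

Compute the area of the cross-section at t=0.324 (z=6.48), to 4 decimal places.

Area at t=0.324: 29.4995

Cross-section at t=0.324: each vertex is (1-t)·p0[i] + t·p1[i].
  v1: (1-0.324)·(2.7,2.25) + 0.324·(0.73,1.01) = (2.0617,1.8482)
  v2: (1-0.324)·(0.43,4.03) + 0.324·(-1.17,1.27) = (-0.0884,3.1358)
  v3: (1-0.324)·(-2.62,2.71) + 0.324·(-2.57,0.48) = (-2.6038,1.9875)
  v4: (1-0.324)·(-3.76,0.85) + 0.324·(-3.75,-0.21) = (-3.7568,0.5066)
  v5: (1-0.324)·(-3.09,-2.4) + 0.324·(-2.94,-1.96) = (-3.0414,-2.2574)
  v6: (1-0.324)·(-1.78,-2.85) + 0.324·(-2.45,-2.46) = (-1.9971,-2.7236)
  v7: (1-0.324)·(1.04,-2.56) + 0.324·(-0.3,-3.39) = (0.6058,-2.8289)
  v8: (1-0.324)·(3.96,-1.15) + 0.324·(1.78,-1.67) = (3.2537,-1.3185)
Shoelace sum Σ(x_i·y_{i+1} − x_{i+1}·y_i):
  i=1: 2.0617·3.1358 − -0.0884·1.8482 = +6.6284 (running +6.6284)
  i=2: -0.0884·1.9875 − -2.6038·3.1358 = +7.9892 (running +14.6176)
  i=3: -2.6038·0.5066 − -3.7568·1.9875 = +6.1475 (running +20.7651)
  i=4: -3.7568·-2.2574 − -3.0414·0.5066 = +10.0213 (running +30.7865)
  i=5: -3.0414·-2.7236 − -1.9971·-2.2574 = +3.7754 (running +34.5618)
  i=6: -1.9971·-2.8289 − 0.6058·-2.7236 = +7.2997 (running +41.8615)
  i=7: 0.6058·-1.3185 − 3.2537·-2.8289 = +8.4056 (running +50.2671)
  i=8: 3.2537·1.8482 − 2.0617·-1.3185 = +8.7319 (running +58.9990)
Area = |Σ|/2 = |58.9990|/2 = 29.4995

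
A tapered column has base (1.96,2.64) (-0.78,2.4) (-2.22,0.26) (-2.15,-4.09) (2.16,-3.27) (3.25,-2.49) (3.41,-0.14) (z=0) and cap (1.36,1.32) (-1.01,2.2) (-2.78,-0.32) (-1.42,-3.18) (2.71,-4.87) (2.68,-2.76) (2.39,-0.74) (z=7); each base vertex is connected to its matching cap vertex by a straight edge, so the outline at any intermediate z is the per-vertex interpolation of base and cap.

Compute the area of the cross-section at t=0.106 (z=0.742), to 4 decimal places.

Cross-section at t=0.106: each vertex is (1-t)·p0[i] + t·p1[i].
  v1: (1-0.106)·(1.96,2.64) + 0.106·(1.36,1.32) = (1.8964,2.5001)
  v2: (1-0.106)·(-0.78,2.4) + 0.106·(-1.01,2.2) = (-0.8044,2.3788)
  v3: (1-0.106)·(-2.22,0.26) + 0.106·(-2.78,-0.32) = (-2.2794,0.1985)
  v4: (1-0.106)·(-2.15,-4.09) + 0.106·(-1.42,-3.18) = (-2.0726,-3.9935)
  v5: (1-0.106)·(2.16,-3.27) + 0.106·(2.71,-4.87) = (2.2183,-3.4396)
  v6: (1-0.106)·(3.25,-2.49) + 0.106·(2.68,-2.76) = (3.1896,-2.5186)
  v7: (1-0.106)·(3.41,-0.14) + 0.106·(2.39,-0.74) = (3.3019,-0.2036)
Shoelace sum Σ(x_i·y_{i+1} − x_{i+1}·y_i):
  i=1: 1.8964·2.3788 − -0.8044·2.5001 = +6.5222 (running +6.5222)
  i=2: -0.8044·0.1985 − -2.2794·2.3788 = +5.2625 (running +11.7846)
  i=3: -2.2794·-3.9935 − -2.0726·0.1985 = +9.5142 (running +21.2988)
  i=4: -2.0726·-3.4396 − 2.2183·-3.9935 = +15.9879 (running +37.2867)
  i=5: 2.2183·-2.5186 − 3.1896·-3.4396 = +5.3838 (running +42.6705)
  i=6: 3.1896·-0.2036 − 3.3019·-2.5186 = +7.6668 (running +50.3373)
  i=7: 3.3019·2.5001 − 1.8964·-0.2036 = +8.6411 (running +58.9783)
Area = |Σ|/2 = |58.9783|/2 = 29.4892

Area at t=0.106: 29.4892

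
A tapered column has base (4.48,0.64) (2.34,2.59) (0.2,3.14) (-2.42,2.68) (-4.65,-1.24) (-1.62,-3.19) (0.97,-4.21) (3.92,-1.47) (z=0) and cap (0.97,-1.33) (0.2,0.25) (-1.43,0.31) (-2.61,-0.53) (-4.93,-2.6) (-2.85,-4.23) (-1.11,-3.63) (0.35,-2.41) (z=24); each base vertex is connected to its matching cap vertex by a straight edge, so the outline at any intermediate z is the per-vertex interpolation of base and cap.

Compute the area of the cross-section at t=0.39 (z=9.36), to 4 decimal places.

Cross-section at t=0.39: each vertex is (1-t)·p0[i] + t·p1[i].
  v1: (1-0.39)·(4.48,0.64) + 0.39·(0.97,-1.33) = (3.1111,-0.1283)
  v2: (1-0.39)·(2.34,2.59) + 0.39·(0.2,0.25) = (1.5054,1.6774)
  v3: (1-0.39)·(0.2,3.14) + 0.39·(-1.43,0.31) = (-0.4357,2.0363)
  v4: (1-0.39)·(-2.42,2.68) + 0.39·(-2.61,-0.53) = (-2.4941,1.4281)
  v5: (1-0.39)·(-4.65,-1.24) + 0.39·(-4.93,-2.6) = (-4.7592,-1.7704)
  v6: (1-0.39)·(-1.62,-3.19) + 0.39·(-2.85,-4.23) = (-2.0997,-3.5956)
  v7: (1-0.39)·(0.97,-4.21) + 0.39·(-1.11,-3.63) = (0.1588,-3.9838)
  v8: (1-0.39)·(3.92,-1.47) + 0.39·(0.35,-2.41) = (2.5277,-1.8366)
Shoelace sum Σ(x_i·y_{i+1} − x_{i+1}·y_i):
  i=1: 3.1111·1.6774 − 1.5054·-0.1283 = +5.4117 (running +5.4117)
  i=2: 1.5054·2.0363 − -0.4357·1.6774 = +3.7963 (running +9.2080)
  i=3: -0.4357·1.4281 − -2.4941·2.0363 = +4.4565 (running +13.6645)
  i=4: -2.4941·-1.7704 − -4.7592·1.4281 = +11.2122 (running +24.8767)
  i=5: -4.7592·-3.5956 − -2.0997·-1.7704 = +13.3949 (running +38.2715)
  i=6: -2.0997·-3.9838 − 0.1588·-3.5956 = +8.9358 (running +47.2073)
  i=7: 0.1588·-1.8366 − 2.5277·-3.9838 = +9.7782 (running +56.9855)
  i=8: 2.5277·-0.1283 − 3.1111·-1.8366 = +5.3895 (running +62.3751)
Area = |Σ|/2 = |62.3751|/2 = 31.1875

Area at t=0.39: 31.1875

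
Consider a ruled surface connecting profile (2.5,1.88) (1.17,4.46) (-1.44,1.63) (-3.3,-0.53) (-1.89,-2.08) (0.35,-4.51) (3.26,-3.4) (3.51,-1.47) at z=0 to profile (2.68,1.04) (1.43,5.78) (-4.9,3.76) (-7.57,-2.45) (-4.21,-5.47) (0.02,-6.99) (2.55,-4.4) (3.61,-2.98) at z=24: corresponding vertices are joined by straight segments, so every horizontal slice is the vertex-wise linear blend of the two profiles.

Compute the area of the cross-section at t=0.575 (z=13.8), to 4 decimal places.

Area at t=0.575: 64.0116

Cross-section at t=0.575: each vertex is (1-t)·p0[i] + t·p1[i].
  v1: (1-0.575)·(2.5,1.88) + 0.575·(2.68,1.04) = (2.6035,1.3970)
  v2: (1-0.575)·(1.17,4.46) + 0.575·(1.43,5.78) = (1.3195,5.2190)
  v3: (1-0.575)·(-1.44,1.63) + 0.575·(-4.9,3.76) = (-3.4295,2.8548)
  v4: (1-0.575)·(-3.3,-0.53) + 0.575·(-7.57,-2.45) = (-5.7552,-1.6340)
  v5: (1-0.575)·(-1.89,-2.08) + 0.575·(-4.21,-5.47) = (-3.2240,-4.0292)
  v6: (1-0.575)·(0.35,-4.51) + 0.575·(0.02,-6.99) = (0.1603,-5.9360)
  v7: (1-0.575)·(3.26,-3.4) + 0.575·(2.55,-4.4) = (2.8518,-3.9750)
  v8: (1-0.575)·(3.51,-1.47) + 0.575·(3.61,-2.98) = (3.5675,-2.3382)
Shoelace sum Σ(x_i·y_{i+1} − x_{i+1}·y_i):
  i=1: 2.6035·5.2190 − 1.3195·1.3970 = +11.7443 (running +11.7443)
  i=2: 1.3195·2.8548 − -3.4295·5.2190 = +21.6654 (running +33.4097)
  i=3: -3.4295·-1.6340 − -5.7552·2.8548 = +22.0336 (running +55.4433)
  i=4: -5.7552·-4.0292 − -3.2240·-1.6340 = +17.9213 (running +73.3647)
  i=5: -3.2240·-5.9360 − 0.1603·-4.0292 = +19.7834 (running +93.1480)
  i=6: 0.1603·-3.9750 − 2.8518·-5.9360 = +16.2910 (running +109.4390)
  i=7: 2.8518·-2.3382 − 3.5675·-3.9750 = +7.5127 (running +116.9517)
  i=8: 3.5675·1.3970 − 2.6035·-2.3382 = +11.0714 (running +128.0231)
Area = |Σ|/2 = |128.0231|/2 = 64.0116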